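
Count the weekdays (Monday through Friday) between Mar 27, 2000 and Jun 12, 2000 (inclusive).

Mar 27, 2000 is a Monday.
The range spans 78 days (inclusive of both endpoints).
78 = 7 × 11 + 1, so there are 11 full weeks plus 1 extra day.
Each full week contributes 5 weekdays (Mon–Fri): 11 × 5 = 55.
The 1 extra day is Monday — 1 of them qualifies.
Total: 55 + 1 = 56.

56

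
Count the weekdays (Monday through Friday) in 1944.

1 January 1944 is a Saturday.
That's 366 days from start to end, counting both.
366 = 7 × 52 + 2, so there are 52 full weeks plus 2 extra days.
Each full week contributes 5 weekdays (Mon–Fri): 52 × 5 = 260.
The 2 extra days are Sat, Sun — none qualify.
Total: 260 + 0 = 260.

260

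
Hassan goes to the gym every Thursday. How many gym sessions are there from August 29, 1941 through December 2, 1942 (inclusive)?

August 29, 1941 is a Friday.
The range spans 461 days (inclusive of both endpoints).
461 = 7 × 65 + 6, so there are 65 full weeks plus 6 extra days.
Each full week contributes one Thursday: 65 so far.
The 6 extra days are Friday, Saturday, Sunday, Monday, Tuesday, Wednesday — none qualify.
Total: 65 + 0 = 65.

65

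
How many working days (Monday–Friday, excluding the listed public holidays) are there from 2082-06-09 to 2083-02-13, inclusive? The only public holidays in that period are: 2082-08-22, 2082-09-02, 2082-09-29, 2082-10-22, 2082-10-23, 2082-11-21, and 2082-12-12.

175 working days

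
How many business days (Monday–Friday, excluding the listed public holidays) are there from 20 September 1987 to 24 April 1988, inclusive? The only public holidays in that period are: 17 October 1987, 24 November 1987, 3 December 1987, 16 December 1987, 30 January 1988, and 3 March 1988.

20 September 1987 is a Sunday.
That's 218 days from start to end, counting both.
218 = 7 × 31 + 1, so there are 31 full weeks plus 1 extra day.
Each full week contributes 5 weekdays (Mon–Fri): 31 × 5 = 155.
The 1 extra day is Sunday — none qualify.
Total: 155 + 0 = 155.
Holidays: 17 October 1987 (Sat); 24 November 1987 (Tue); 3 December 1987 (Thu); 16 December 1987 (Wed); 30 January 1988 (Sat); 3 March 1988 (Thu).
4 of the 6 holidays fall on weekdays; the rest are weekends and were already excluded.
Business days: 155 − 4 = 151.

151 business days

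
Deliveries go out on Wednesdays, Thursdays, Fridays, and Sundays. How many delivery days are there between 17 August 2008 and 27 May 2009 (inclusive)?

17 August 2008 is a Sunday.
The range spans 284 days (inclusive of both endpoints).
284 = 7 × 40 + 4, so there are 40 full weeks plus 4 extra days.
Each full week contributes 4 days from the set (Wed, Thu, Fri, Sun): 40 × 4 = 160.
The 4 extra days are Sunday, Monday, Tuesday, Wednesday — 2 of them qualify.
Total: 160 + 2 = 162.

162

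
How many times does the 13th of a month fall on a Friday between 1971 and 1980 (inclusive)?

Friday-the-13ths by year:
1971: Aug
1972: Oct
1973: Apr, Jul
1974: Sep, Dec
1975: Jun
1976: Feb, Aug
1977: May
1978: Jan, Oct
1979: Apr, Jul
1980: Jun

15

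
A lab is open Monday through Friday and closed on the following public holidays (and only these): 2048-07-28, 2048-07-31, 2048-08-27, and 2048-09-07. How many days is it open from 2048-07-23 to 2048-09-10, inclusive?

2048-07-23 is a Thursday.
The range spans 50 days (inclusive of both endpoints).
50 = 7 × 7 + 1, so there are 7 full weeks plus 1 extra day.
Each full week contributes 5 weekdays (Mon–Fri): 7 × 5 = 35.
The 1 extra day is Thursday — 1 of them qualifies.
Total: 35 + 1 = 36.
Holidays: 2048-07-28 (Tue); 2048-07-31 (Fri); 2048-08-27 (Thu); 2048-09-07 (Mon).
All 4 holidays fall on weekdays, so subtract 4.
Business days: 36 − 4 = 32.

32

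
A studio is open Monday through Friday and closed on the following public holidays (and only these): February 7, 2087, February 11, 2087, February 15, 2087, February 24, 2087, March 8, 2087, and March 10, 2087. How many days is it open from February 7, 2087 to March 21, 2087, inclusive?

February 7, 2087 is a Friday.
From February 7, 2087 to March 21, 2087 is 43 days inclusive.
43 = 7 × 6 + 1, so there are 6 full weeks plus 1 extra day.
Each full week contributes 5 weekdays (Mon–Fri): 6 × 5 = 30.
The 1 extra day is Fri — 1 of them qualifies.
Total: 30 + 1 = 31.
Holidays: February 7, 2087 (Fri); February 11, 2087 (Tue); February 15, 2087 (Sat); February 24, 2087 (Mon); March 8, 2087 (Sat); March 10, 2087 (Mon).
4 of the 6 holidays fall on weekdays; the rest are weekends and were already excluded.
Business days: 31 − 4 = 27.

27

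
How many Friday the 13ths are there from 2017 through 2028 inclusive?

20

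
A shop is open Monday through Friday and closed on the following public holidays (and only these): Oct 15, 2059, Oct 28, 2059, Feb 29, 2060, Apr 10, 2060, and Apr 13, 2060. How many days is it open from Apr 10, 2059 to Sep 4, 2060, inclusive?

Apr 10, 2059 is a Thursday.
From Apr 10, 2059 to Sep 4, 2060 is 514 days inclusive.
514 = 7 × 73 + 3, so there are 73 full weeks plus 3 extra days.
Each full week contributes 5 weekdays (Mon–Fri): 73 × 5 = 365.
The 3 extra days are Thu, Fri, Sat — 2 of them qualify.
Total: 365 + 2 = 367.
Holidays: Oct 15, 2059 (Wed); Oct 28, 2059 (Tue); Feb 29, 2060 (Sun); Apr 10, 2060 (Sat); Apr 13, 2060 (Tue).
3 of the 5 holidays fall on weekdays; the rest are weekends and were already excluded.
Business days: 367 − 3 = 364.

364 working days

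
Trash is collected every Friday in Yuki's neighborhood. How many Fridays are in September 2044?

5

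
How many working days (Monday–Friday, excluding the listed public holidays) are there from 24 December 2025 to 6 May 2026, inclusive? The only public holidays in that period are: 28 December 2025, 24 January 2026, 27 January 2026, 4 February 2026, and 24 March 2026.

93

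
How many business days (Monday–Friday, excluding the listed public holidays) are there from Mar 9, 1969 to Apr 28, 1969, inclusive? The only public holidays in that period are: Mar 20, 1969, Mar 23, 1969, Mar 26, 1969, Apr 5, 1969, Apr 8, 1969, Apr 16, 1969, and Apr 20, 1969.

32

Mar 9, 1969 is a Sunday.
The range spans 51 days (inclusive of both endpoints).
51 = 7 × 7 + 2, so there are 7 full weeks plus 2 extra days.
Each full week contributes 5 weekdays (Mon–Fri): 7 × 5 = 35.
The 2 extra days are Sunday, Monday — 1 of them qualifies.
Total: 35 + 1 = 36.
Holidays: Mar 20, 1969 (Thu); Mar 23, 1969 (Sun); Mar 26, 1969 (Wed); Apr 5, 1969 (Sat); Apr 8, 1969 (Tue); Apr 16, 1969 (Wed); Apr 20, 1969 (Sun).
4 of the 7 holidays fall on weekdays; the rest are weekends and were already excluded.
Business days: 36 − 4 = 32.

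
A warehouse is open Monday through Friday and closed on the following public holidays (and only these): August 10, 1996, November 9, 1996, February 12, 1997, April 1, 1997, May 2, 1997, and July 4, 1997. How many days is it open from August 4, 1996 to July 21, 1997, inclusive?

247

August 4, 1996 is a Sunday.
From August 4, 1996 to July 21, 1997 is 352 days inclusive.
352 = 7 × 50 + 2, so there are 50 full weeks plus 2 extra days.
Each full week contributes 5 weekdays (Mon–Fri): 50 × 5 = 250.
The 2 extra days are Sun, Mon — 1 of them qualifies.
Total: 250 + 1 = 251.
Holidays: August 10, 1996 (Sat); November 9, 1996 (Sat); February 12, 1997 (Wed); April 1, 1997 (Tue); May 2, 1997 (Fri); July 4, 1997 (Fri).
4 of the 6 holidays fall on weekdays; the rest are weekends and were already excluded.
Business days: 251 − 4 = 247.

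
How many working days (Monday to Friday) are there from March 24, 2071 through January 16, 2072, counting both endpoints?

214 weekdays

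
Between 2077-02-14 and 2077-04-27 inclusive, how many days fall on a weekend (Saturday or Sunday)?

2077-02-14 is a Sunday.
That's 73 days from start to end, counting both.
73 = 7 × 10 + 3, so there are 10 full weeks plus 3 extra days.
Each full week contributes 2 weekend days (Sat, Sun): 10 × 2 = 20.
The 3 extra days are Sun, Mon, Tue — 1 of them qualifies.
Total: 20 + 1 = 21.

21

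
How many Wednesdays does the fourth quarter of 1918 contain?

13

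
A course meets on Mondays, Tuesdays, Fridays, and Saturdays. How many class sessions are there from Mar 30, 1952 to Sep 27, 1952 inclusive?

Mar 30, 1952 is a Sunday.
The range spans 182 days (inclusive of both endpoints).
182 = 7 × 26, so the span is exactly 26 full weeks.
Each full week contributes 4 days from the set (Mon, Tue, Fri, Sat): 26 × 4 = 104.
Total: 104.

104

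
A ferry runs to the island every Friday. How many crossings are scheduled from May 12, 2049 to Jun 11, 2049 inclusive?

5

May 12, 2049 is a Wednesday.
From May 12, 2049 to Jun 11, 2049 is 31 days inclusive.
31 = 7 × 4 + 3, so there are 4 full weeks plus 3 extra days.
Each full week contributes one Friday: 4 so far.
The 3 extra days are Wednesday, Thursday, Friday — 1 of them qualifies.
Total: 4 + 1 = 5.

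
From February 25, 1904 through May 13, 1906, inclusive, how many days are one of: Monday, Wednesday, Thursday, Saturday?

February 25, 1904 is a Thursday.
That's 809 days from start to end, counting both.
809 = 7 × 115 + 4, so there are 115 full weeks plus 4 extra days.
Each full week contributes 4 days from the set (Mon, Wed, Thu, Sat): 115 × 4 = 460.
The 4 extra days are Thu, Fri, Sat, Sun — 2 of them qualify.
Total: 460 + 2 = 462.

462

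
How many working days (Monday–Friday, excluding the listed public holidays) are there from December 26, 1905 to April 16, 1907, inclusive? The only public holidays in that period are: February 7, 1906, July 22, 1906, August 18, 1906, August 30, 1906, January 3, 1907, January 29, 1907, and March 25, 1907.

336

December 26, 1905 is a Tuesday.
That's 477 days from start to end, counting both.
477 = 7 × 68 + 1, so there are 68 full weeks plus 1 extra day.
Each full week contributes 5 weekdays (Mon–Fri): 68 × 5 = 340.
The 1 extra day is Tuesday — 1 of them qualifies.
Total: 340 + 1 = 341.
Holidays: February 7, 1906 (Wed); July 22, 1906 (Sun); August 18, 1906 (Sat); August 30, 1906 (Thu); January 3, 1907 (Thu); January 29, 1907 (Tue); March 25, 1907 (Mon).
5 of the 7 holidays fall on weekdays; the rest are weekends and were already excluded.
Business days: 341 − 5 = 336.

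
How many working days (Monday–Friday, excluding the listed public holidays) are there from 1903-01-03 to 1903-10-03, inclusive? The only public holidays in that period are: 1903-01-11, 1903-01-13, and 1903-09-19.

194 working days

1903-01-03 is a Saturday.
From 1903-01-03 to 1903-10-03 is 274 days inclusive.
274 = 7 × 39 + 1, so there are 39 full weeks plus 1 extra day.
Each full week contributes 5 weekdays (Mon–Fri): 39 × 5 = 195.
The 1 extra day is Sat — none qualify.
Total: 195 + 0 = 195.
Holidays: 1903-01-11 (Sun); 1903-01-13 (Tue); 1903-09-19 (Sat).
1 of the 3 holidays fall on weekdays; the rest are weekends and were already excluded.
Business days: 195 − 1 = 194.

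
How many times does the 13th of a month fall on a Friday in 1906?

2

The 13th falls on a Friday when the month's 13th has weekday Fri.
Jan 13 is Sat; Feb 13 is Tue; Mar 13 is Tue; Apr 13 is Fri ✓; May 13 is Sun; Jun 13 is Wed; Jul 13 is Fri ✓; Aug 13 is Mon; Sep 13 is Thu; Oct 13 is Sat; Nov 13 is Tue; Dec 13 is Thu.
Friday the 13ths: Apr, Jul.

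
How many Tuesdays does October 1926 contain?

4

October 1, 1926 is a Friday.
From October 1, 1926 to October 31, 1926 is 31 days inclusive.
31 = 7 × 4 + 3, so there are 4 full weeks plus 3 extra days.
Each full week contributes one Tuesday: 4 so far.
The 3 extra days are Friday, Saturday, Sunday — none qualify.
Total: 4 + 0 = 4.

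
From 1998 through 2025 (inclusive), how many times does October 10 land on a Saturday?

Day of week of October 10 in each year:
1998: Sat ✓, 1999: Sun, 2000: Tue, 2001: Wed, 2002: Thu, 2003: Fri, 2004: Sun, 2005: Mon, 2006: Tue, 2007: Wed, 2008: Fri, 2009: Sat ✓, 2010: Sun, 2011: Mon, 2012: Wed, 2013: Thu, 2014: Fri, 2015: Sat ✓, 2016: Mon, 2017: Tue, 2018: Wed, 2019: Thu, 2020: Sat ✓, 2021: Sun, 2022: Mon, 2023: Tue, 2024: Thu, 2025: Fri
Saturdays: 1998, 2009, 2015, 2020.

4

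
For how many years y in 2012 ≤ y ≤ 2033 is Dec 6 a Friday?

4

Day of week of December 6 in each year:
2012: Thu, 2013: Fri ✓, 2014: Sat, 2015: Sun, 2016: Tue, 2017: Wed, 2018: Thu, 2019: Fri ✓, 2020: Sun, 2021: Mon, 2022: Tue, 2023: Wed, 2024: Fri ✓, 2025: Sat, 2026: Sun, 2027: Mon, 2028: Wed, 2029: Thu, 2030: Fri ✓, 2031: Sat, 2032: Mon, 2033: Tue
Fridays: 2013, 2019, 2024, 2030.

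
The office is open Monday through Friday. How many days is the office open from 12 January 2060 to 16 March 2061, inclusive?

308

12 January 2060 is a Monday.
That's 430 days from start to end, counting both.
430 = 7 × 61 + 3, so there are 61 full weeks plus 3 extra days.
Each full week contributes 5 weekdays (Mon–Fri): 61 × 5 = 305.
The 3 extra days are Monday, Tuesday, Wednesday — 3 of them qualify.
Total: 305 + 3 = 308.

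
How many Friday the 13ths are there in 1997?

The 13th falls on a Friday when the month's 13th has weekday Fri.
Jan 13 is Mon; Feb 13 is Thu; Mar 13 is Thu; Apr 13 is Sun; May 13 is Tue; Jun 13 is Fri ✓; Jul 13 is Sun; Aug 13 is Wed; Sep 13 is Sat; Oct 13 is Mon; Nov 13 is Thu; Dec 13 is Sat.
Friday the 13ths: Jun.

1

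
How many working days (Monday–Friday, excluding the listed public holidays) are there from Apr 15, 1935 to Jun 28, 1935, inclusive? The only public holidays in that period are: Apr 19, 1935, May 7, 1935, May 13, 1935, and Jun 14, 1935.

51 working days

Apr 15, 1935 is a Monday.
The range spans 75 days (inclusive of both endpoints).
75 = 7 × 10 + 5, so there are 10 full weeks plus 5 extra days.
Each full week contributes 5 weekdays (Mon–Fri): 10 × 5 = 50.
The 5 extra days are Monday, Tuesday, Wednesday, Thursday, Friday — 5 of them qualify.
Total: 50 + 5 = 55.
Holidays: Apr 19, 1935 (Fri); May 7, 1935 (Tue); May 13, 1935 (Mon); Jun 14, 1935 (Fri).
All 4 holidays fall on weekdays, so subtract 4.
Business days: 55 − 4 = 51.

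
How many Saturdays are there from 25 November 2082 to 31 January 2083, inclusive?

25 November 2082 is a Wednesday.
From 25 November 2082 to 31 January 2083 is 68 days inclusive.
68 = 7 × 9 + 5, so there are 9 full weeks plus 5 extra days.
Each full week contributes one Saturday: 9 so far.
The 5 extra days are Wed, Thu, Fri, Sat, Sun — 1 of them qualifies.
Total: 9 + 1 = 10.

10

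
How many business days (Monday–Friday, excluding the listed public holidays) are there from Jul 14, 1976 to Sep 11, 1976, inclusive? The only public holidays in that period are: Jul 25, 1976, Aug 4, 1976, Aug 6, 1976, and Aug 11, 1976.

40

Jul 14, 1976 is a Wednesday.
That's 60 days from start to end, counting both.
60 = 7 × 8 + 4, so there are 8 full weeks plus 4 extra days.
Each full week contributes 5 weekdays (Mon–Fri): 8 × 5 = 40.
The 4 extra days are Wednesday, Thursday, Friday, Saturday — 3 of them qualify.
Total: 40 + 3 = 43.
Holidays: Jul 25, 1976 (Sun); Aug 4, 1976 (Wed); Aug 6, 1976 (Fri); Aug 11, 1976 (Wed).
3 of the 4 holidays fall on weekdays; the rest are weekends and were already excluded.
Business days: 43 − 3 = 40.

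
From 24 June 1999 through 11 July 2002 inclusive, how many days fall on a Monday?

159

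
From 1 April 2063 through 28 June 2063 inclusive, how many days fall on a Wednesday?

1 April 2063 is a Sunday.
The range spans 89 days (inclusive of both endpoints).
89 = 7 × 12 + 5, so there are 12 full weeks plus 5 extra days.
Each full week contributes one Wednesday: 12 so far.
The 5 extra days are Sun, Mon, Tue, Wed, Thu — 1 of them qualifies.
Total: 12 + 1 = 13.

13 Wednesdays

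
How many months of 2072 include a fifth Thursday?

4

A month has five Thursdays exactly when Thursday falls within its first (length − 28) days.
Jan: 31 days, starts Fri → 5 of Fri, Sat, Sun
Feb: 29 days, starts Mon → 5 of Mon
Mar: 31 days, starts Tue → 5 of Tue, Wed, Thu ✓
Apr: 30 days, starts Fri → 5 of Fri, Sat
May: 31 days, starts Sun → 5 of Sun, Mon, Tue
Jun: 30 days, starts Wed → 5 of Wed, Thu ✓
Jul: 31 days, starts Fri → 5 of Fri, Sat, Sun
Aug: 31 days, starts Mon → 5 of Mon, Tue, Wed
Sep: 30 days, starts Thu → 5 of Thu, Fri ✓
Oct: 31 days, starts Sat → 5 of Sat, Sun, Mon
Nov: 30 days, starts Tue → 5 of Tue, Wed
Dec: 31 days, starts Thu → 5 of Thu, Fri, Sat ✓
Months with five Thursdays: Mar, Jun, Sep, Dec.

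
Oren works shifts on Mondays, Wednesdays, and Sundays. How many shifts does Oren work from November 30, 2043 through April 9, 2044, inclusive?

56

November 30, 2043 is a Monday.
From November 30, 2043 to April 9, 2044 is 132 days inclusive.
132 = 7 × 18 + 6, so there are 18 full weeks plus 6 extra days.
Each full week contributes 3 days from the set (Mon, Wed, Sun): 18 × 3 = 54.
The 6 extra days are Monday, Tuesday, Wednesday, Thursday, Friday, Saturday — 2 of them qualify.
Total: 54 + 2 = 56.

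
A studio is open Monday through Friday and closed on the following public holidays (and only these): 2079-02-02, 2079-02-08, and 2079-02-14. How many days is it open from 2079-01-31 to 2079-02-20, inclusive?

12 working days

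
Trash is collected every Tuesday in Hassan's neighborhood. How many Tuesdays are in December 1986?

December 1, 1986 is a Monday.
The range spans 31 days (inclusive of both endpoints).
31 = 7 × 4 + 3, so there are 4 full weeks plus 3 extra days.
Each full week contributes one Tuesday: 4 so far.
The 3 extra days are Mon, Tue, Wed — 1 of them qualifies.
Total: 4 + 1 = 5.

5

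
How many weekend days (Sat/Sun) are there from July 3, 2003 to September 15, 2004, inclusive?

126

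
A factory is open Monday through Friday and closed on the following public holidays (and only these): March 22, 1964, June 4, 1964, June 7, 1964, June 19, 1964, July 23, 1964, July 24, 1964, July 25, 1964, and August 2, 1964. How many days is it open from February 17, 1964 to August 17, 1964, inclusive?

February 17, 1964 is a Monday.
That's 183 days from start to end, counting both.
183 = 7 × 26 + 1, so there are 26 full weeks plus 1 extra day.
Each full week contributes 5 weekdays (Mon–Fri): 26 × 5 = 130.
The 1 extra day is Monday — 1 of them qualifies.
Total: 130 + 1 = 131.
Holidays: March 22, 1964 (Sun); June 4, 1964 (Thu); June 7, 1964 (Sun); June 19, 1964 (Fri); July 23, 1964 (Thu); July 24, 1964 (Fri); July 25, 1964 (Sat); August 2, 1964 (Sun).
4 of the 8 holidays fall on weekdays; the rest are weekends and were already excluded.
Business days: 131 − 4 = 127.

127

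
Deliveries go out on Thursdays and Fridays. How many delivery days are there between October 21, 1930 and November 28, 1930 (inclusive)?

October 21, 1930 is a Tuesday.
From October 21, 1930 to November 28, 1930 is 39 days inclusive.
39 = 7 × 5 + 4, so there are 5 full weeks plus 4 extra days.
Each full week contributes 2 days from the set (Thu, Fri): 5 × 2 = 10.
The 4 extra days are Tue, Wed, Thu, Fri — 2 of them qualify.
Total: 10 + 2 = 12.

12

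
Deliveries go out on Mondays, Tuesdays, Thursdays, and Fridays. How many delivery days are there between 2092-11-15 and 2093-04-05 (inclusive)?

80

2092-11-15 is a Saturday.
That's 142 days from start to end, counting both.
142 = 7 × 20 + 2, so there are 20 full weeks plus 2 extra days.
Each full week contributes 4 days from the set (Mon, Tue, Thu, Fri): 20 × 4 = 80.
The 2 extra days are Sat, Sun — none qualify.
Total: 80 + 0 = 80.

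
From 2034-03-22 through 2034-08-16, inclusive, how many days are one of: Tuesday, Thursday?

42

2034-03-22 is a Wednesday.
The range spans 148 days (inclusive of both endpoints).
148 = 7 × 21 + 1, so there are 21 full weeks plus 1 extra day.
Each full week contributes 2 days from the set (Tue, Thu): 21 × 2 = 42.
The 1 extra day is Wed — none qualify.
Total: 42 + 0 = 42.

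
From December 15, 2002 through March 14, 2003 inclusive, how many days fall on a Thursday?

December 15, 2002 is a Sunday.
The range spans 90 days (inclusive of both endpoints).
90 = 7 × 12 + 6, so there are 12 full weeks plus 6 extra days.
Each full week contributes one Thursday: 12 so far.
The 6 extra days are Sunday, Monday, Tuesday, Wednesday, Thursday, Friday — 1 of them qualifies.
Total: 12 + 1 = 13.

13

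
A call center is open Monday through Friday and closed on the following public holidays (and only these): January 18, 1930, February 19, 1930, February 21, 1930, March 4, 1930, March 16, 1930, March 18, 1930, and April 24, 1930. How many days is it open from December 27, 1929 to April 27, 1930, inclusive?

81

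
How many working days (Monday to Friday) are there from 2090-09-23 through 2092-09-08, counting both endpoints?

2090-09-23 is a Saturday.
The range spans 717 days (inclusive of both endpoints).
717 = 7 × 102 + 3, so there are 102 full weeks plus 3 extra days.
Each full week contributes 5 weekdays (Mon–Fri): 102 × 5 = 510.
The 3 extra days are Saturday, Sunday, Monday — 1 of them qualifies.
Total: 510 + 1 = 511.

511 weekdays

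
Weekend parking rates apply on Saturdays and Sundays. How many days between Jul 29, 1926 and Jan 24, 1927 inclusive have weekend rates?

Jul 29, 1926 is a Thursday.
The range spans 180 days (inclusive of both endpoints).
180 = 7 × 25 + 5, so there are 25 full weeks plus 5 extra days.
Each full week contributes 2 weekend days (Sat, Sun): 25 × 2 = 50.
The 5 extra days are Thursday, Friday, Saturday, Sunday, Monday — 2 of them qualify.
Total: 50 + 2 = 52.

52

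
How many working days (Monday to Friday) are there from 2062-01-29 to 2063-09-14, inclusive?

2062-01-29 is a Sunday.
From 2062-01-29 to 2063-09-14 is 594 days inclusive.
594 = 7 × 84 + 6, so there are 84 full weeks plus 6 extra days.
Each full week contributes 5 weekdays (Mon–Fri): 84 × 5 = 420.
The 6 extra days are Sunday, Monday, Tuesday, Wednesday, Thursday, Friday — 5 of them qualify.
Total: 420 + 5 = 425.

425 weekdays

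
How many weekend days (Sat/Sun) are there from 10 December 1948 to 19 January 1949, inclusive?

12

10 December 1948 is a Friday.
That's 41 days from start to end, counting both.
41 = 7 × 5 + 6, so there are 5 full weeks plus 6 extra days.
Each full week contributes 2 weekend days (Sat, Sun): 5 × 2 = 10.
The 6 extra days are Fri, Sat, Sun, Mon, Tue, Wed — 2 of them qualify.
Total: 10 + 2 = 12.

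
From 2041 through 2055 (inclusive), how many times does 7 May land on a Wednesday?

2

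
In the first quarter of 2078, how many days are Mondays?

13

1 January 2078 is a Saturday.
The range spans 90 days (inclusive of both endpoints).
90 = 7 × 12 + 6, so there are 12 full weeks plus 6 extra days.
Each full week contributes one Monday: 12 so far.
The 6 extra days are Saturday, Sunday, Monday, Tuesday, Wednesday, Thursday — 1 of them qualifies.
Total: 12 + 1 = 13.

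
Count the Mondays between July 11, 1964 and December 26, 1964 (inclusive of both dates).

July 11, 1964 is a Saturday.
That's 169 days from start to end, counting both.
169 = 7 × 24 + 1, so there are 24 full weeks plus 1 extra day.
Each full week contributes one Monday: 24 so far.
The 1 extra day is Sat — none qualify.
Total: 24 + 0 = 24.

24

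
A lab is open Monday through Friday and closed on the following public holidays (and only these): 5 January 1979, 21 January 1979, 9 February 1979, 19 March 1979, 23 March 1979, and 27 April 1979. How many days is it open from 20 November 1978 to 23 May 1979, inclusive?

20 November 1978 is a Monday.
From 20 November 1978 to 23 May 1979 is 185 days inclusive.
185 = 7 × 26 + 3, so there are 26 full weeks plus 3 extra days.
Each full week contributes 5 weekdays (Mon–Fri): 26 × 5 = 130.
The 3 extra days are Mon, Tue, Wed — 3 of them qualify.
Total: 130 + 3 = 133.
Holidays: 5 January 1979 (Fri); 21 January 1979 (Sun); 9 February 1979 (Fri); 19 March 1979 (Mon); 23 March 1979 (Fri); 27 April 1979 (Fri).
5 of the 6 holidays fall on weekdays; the rest are weekends and were already excluded.
Business days: 133 − 5 = 128.

128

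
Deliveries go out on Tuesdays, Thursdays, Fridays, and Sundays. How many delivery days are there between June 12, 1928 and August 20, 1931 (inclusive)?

June 12, 1928 is a Tuesday.
From June 12, 1928 to August 20, 1931 is 1165 days inclusive.
1165 = 7 × 166 + 3, so there are 166 full weeks plus 3 extra days.
Each full week contributes 4 days from the set (Tue, Thu, Fri, Sun): 166 × 4 = 664.
The 3 extra days are Tue, Wed, Thu — 2 of them qualify.
Total: 664 + 2 = 666.

666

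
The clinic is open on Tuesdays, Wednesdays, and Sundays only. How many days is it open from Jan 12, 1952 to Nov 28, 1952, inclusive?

138

Jan 12, 1952 is a Saturday.
That's 322 days from start to end, counting both.
322 = 7 × 46, so the span is exactly 46 full weeks.
Each full week contributes 3 days from the set (Tue, Wed, Sun): 46 × 3 = 138.
Total: 138.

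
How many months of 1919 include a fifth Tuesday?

4

A month has five Tuesdays exactly when Tuesday falls within its first (length − 28) days.
Jan: 31 days, starts Wed → 5 of Wed, Thu, Fri
Feb: 28 days, starts Sat → 5 of (none)
Mar: 31 days, starts Sat → 5 of Sat, Sun, Mon
Apr: 30 days, starts Tue → 5 of Tue, Wed ✓
May: 31 days, starts Thu → 5 of Thu, Fri, Sat
Jun: 30 days, starts Sun → 5 of Sun, Mon
Jul: 31 days, starts Tue → 5 of Tue, Wed, Thu ✓
Aug: 31 days, starts Fri → 5 of Fri, Sat, Sun
Sep: 30 days, starts Mon → 5 of Mon, Tue ✓
Oct: 31 days, starts Wed → 5 of Wed, Thu, Fri
Nov: 30 days, starts Sat → 5 of Sat, Sun
Dec: 31 days, starts Mon → 5 of Mon, Tue, Wed ✓
Months with five Tuesdays: Apr, Jul, Sep, Dec.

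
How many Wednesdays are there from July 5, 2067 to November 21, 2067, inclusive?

July 5, 2067 is a Tuesday.
The range spans 140 days (inclusive of both endpoints).
140 = 7 × 20, so the span is exactly 20 full weeks.
Each full week contributes one Wednesday: 20 so far.
Total: 20.

20 Wednesdays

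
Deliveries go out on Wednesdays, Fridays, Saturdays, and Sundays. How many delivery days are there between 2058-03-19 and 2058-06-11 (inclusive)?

48

2058-03-19 is a Tuesday.
That's 85 days from start to end, counting both.
85 = 7 × 12 + 1, so there are 12 full weeks plus 1 extra day.
Each full week contributes 4 days from the set (Wed, Fri, Sat, Sun): 12 × 4 = 48.
The 1 extra day is Tuesday — none qualify.
Total: 48 + 0 = 48.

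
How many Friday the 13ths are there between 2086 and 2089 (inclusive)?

Friday-the-13ths by year:
2086: Sep, Dec
2087: Jun
2088: Feb, Aug
2089: May

6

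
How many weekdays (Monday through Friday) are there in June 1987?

1 June 1987 is a Monday.
From 1 June 1987 to 30 June 1987 is 30 days inclusive.
30 = 7 × 4 + 2, so there are 4 full weeks plus 2 extra days.
Each full week contributes 5 weekdays (Mon–Fri): 4 × 5 = 20.
The 2 extra days are Mon, Tue — 2 of them qualify.
Total: 20 + 2 = 22.

22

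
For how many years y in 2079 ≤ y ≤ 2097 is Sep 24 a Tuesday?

3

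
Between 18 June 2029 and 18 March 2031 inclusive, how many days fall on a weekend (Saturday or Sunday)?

182

18 June 2029 is a Monday.
That's 639 days from start to end, counting both.
639 = 7 × 91 + 2, so there are 91 full weeks plus 2 extra days.
Each full week contributes 2 weekend days (Sat, Sun): 91 × 2 = 182.
The 2 extra days are Monday, Tuesday — none qualify.
Total: 182 + 0 = 182.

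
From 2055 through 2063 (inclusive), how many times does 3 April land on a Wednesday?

1

Day of week of April 3 in each year:
2055: Sat, 2056: Mon, 2057: Tue, 2058: Wed ✓, 2059: Thu, 2060: Sat, 2061: Sun, 2062: Mon, 2063: Tue
Wednesdays: 2058.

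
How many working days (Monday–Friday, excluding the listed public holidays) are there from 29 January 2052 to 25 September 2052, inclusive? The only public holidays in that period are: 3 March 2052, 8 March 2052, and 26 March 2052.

29 January 2052 is a Monday.
That's 241 days from start to end, counting both.
241 = 7 × 34 + 3, so there are 34 full weeks plus 3 extra days.
Each full week contributes 5 weekdays (Mon–Fri): 34 × 5 = 170.
The 3 extra days are Monday, Tuesday, Wednesday — 3 of them qualify.
Total: 170 + 3 = 173.
Holidays: 3 March 2052 (Sun); 8 March 2052 (Fri); 26 March 2052 (Tue).
2 of the 3 holidays fall on weekdays; the rest are weekends and were already excluded.
Business days: 173 − 2 = 171.

171 working days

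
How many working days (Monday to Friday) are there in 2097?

January 1, 2097 is a Tuesday.
The range spans 365 days (inclusive of both endpoints).
365 = 7 × 52 + 1, so there are 52 full weeks plus 1 extra day.
Each full week contributes 5 weekdays (Mon–Fri): 52 × 5 = 260.
The 1 extra day is Tue — 1 of them qualifies.
Total: 260 + 1 = 261.

261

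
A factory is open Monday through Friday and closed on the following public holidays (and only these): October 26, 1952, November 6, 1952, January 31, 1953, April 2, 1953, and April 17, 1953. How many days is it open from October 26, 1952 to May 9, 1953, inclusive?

137 working days

October 26, 1952 is a Sunday.
From October 26, 1952 to May 9, 1953 is 196 days inclusive.
196 = 7 × 28, so the span is exactly 28 full weeks.
Each full week contributes 5 weekdays (Mon–Fri): 28 × 5 = 140.
Total: 140.
Holidays: October 26, 1952 (Sun); November 6, 1952 (Thu); January 31, 1953 (Sat); April 2, 1953 (Thu); April 17, 1953 (Fri).
3 of the 5 holidays fall on weekdays; the rest are weekends and were already excluded.
Business days: 140 − 3 = 137.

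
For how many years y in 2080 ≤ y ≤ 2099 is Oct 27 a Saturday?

Day of week of October 27 in each year:
2080: Sun, 2081: Mon, 2082: Tue, 2083: Wed, 2084: Fri, 2085: Sat ✓, 2086: Sun, 2087: Mon, 2088: Wed, 2089: Thu, 2090: Fri, 2091: Sat ✓, 2092: Mon, 2093: Tue, 2094: Wed, 2095: Thu, 2096: Sat ✓, 2097: Sun, 2098: Mon, 2099: Tue
Saturdays: 2085, 2091, 2096.

3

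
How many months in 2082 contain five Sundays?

A month has five Sundays exactly when Sunday falls within its first (length − 28) days.
Jan: 31 days, starts Thu → 5 of Thu, Fri, Sat
Feb: 28 days, starts Sun → 5 of (none)
Mar: 31 days, starts Sun → 5 of Sun, Mon, Tue ✓
Apr: 30 days, starts Wed → 5 of Wed, Thu
May: 31 days, starts Fri → 5 of Fri, Sat, Sun ✓
Jun: 30 days, starts Mon → 5 of Mon, Tue
Jul: 31 days, starts Wed → 5 of Wed, Thu, Fri
Aug: 31 days, starts Sat → 5 of Sat, Sun, Mon ✓
Sep: 30 days, starts Tue → 5 of Tue, Wed
Oct: 31 days, starts Thu → 5 of Thu, Fri, Sat
Nov: 30 days, starts Sun → 5 of Sun, Mon ✓
Dec: 31 days, starts Tue → 5 of Tue, Wed, Thu
Months with five Sundays: Mar, May, Aug, Nov.

4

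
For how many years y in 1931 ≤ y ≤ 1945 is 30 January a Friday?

Day of week of January 30 in each year:
1931: Fri ✓, 1932: Sat, 1933: Mon, 1934: Tue, 1935: Wed, 1936: Thu, 1937: Sat, 1938: Sun, 1939: Mon, 1940: Tue, 1941: Thu, 1942: Fri ✓, 1943: Sat, 1944: Sun, 1945: Tue
Fridays: 1931, 1942.

2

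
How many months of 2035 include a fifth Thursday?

A month has five Thursdays exactly when Thursday falls within its first (length − 28) days.
Jan: 31 days, starts Mon → 5 of Mon, Tue, Wed
Feb: 28 days, starts Thu → 5 of (none)
Mar: 31 days, starts Thu → 5 of Thu, Fri, Sat ✓
Apr: 30 days, starts Sun → 5 of Sun, Mon
May: 31 days, starts Tue → 5 of Tue, Wed, Thu ✓
Jun: 30 days, starts Fri → 5 of Fri, Sat
Jul: 31 days, starts Sun → 5 of Sun, Mon, Tue
Aug: 31 days, starts Wed → 5 of Wed, Thu, Fri ✓
Sep: 30 days, starts Sat → 5 of Sat, Sun
Oct: 31 days, starts Mon → 5 of Mon, Tue, Wed
Nov: 30 days, starts Thu → 5 of Thu, Fri ✓
Dec: 31 days, starts Sat → 5 of Sat, Sun, Mon
Months with five Thursdays: Mar, May, Aug, Nov.

4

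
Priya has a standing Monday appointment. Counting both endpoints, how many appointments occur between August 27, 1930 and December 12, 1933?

172 Mondays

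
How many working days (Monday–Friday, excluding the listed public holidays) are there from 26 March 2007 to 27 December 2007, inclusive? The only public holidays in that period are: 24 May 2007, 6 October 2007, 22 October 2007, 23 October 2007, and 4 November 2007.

26 March 2007 is a Monday.
From 26 March 2007 to 27 December 2007 is 277 days inclusive.
277 = 7 × 39 + 4, so there are 39 full weeks plus 4 extra days.
Each full week contributes 5 weekdays (Mon–Fri): 39 × 5 = 195.
The 4 extra days are Mon, Tue, Wed, Thu — 4 of them qualify.
Total: 195 + 4 = 199.
Holidays: 24 May 2007 (Thu); 6 October 2007 (Sat); 22 October 2007 (Mon); 23 October 2007 (Tue); 4 November 2007 (Sun).
3 of the 5 holidays fall on weekdays; the rest are weekends and were already excluded.
Business days: 199 − 3 = 196.

196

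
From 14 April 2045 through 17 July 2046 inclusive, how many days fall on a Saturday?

14 April 2045 is a Friday.
From 14 April 2045 to 17 July 2046 is 460 days inclusive.
460 = 7 × 65 + 5, so there are 65 full weeks plus 5 extra days.
Each full week contributes one Saturday: 65 so far.
The 5 extra days are Friday, Saturday, Sunday, Monday, Tuesday — 1 of them qualifies.
Total: 65 + 1 = 66.

66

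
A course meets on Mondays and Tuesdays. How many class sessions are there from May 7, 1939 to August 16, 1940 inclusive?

May 7, 1939 is a Sunday.
The range spans 468 days (inclusive of both endpoints).
468 = 7 × 66 + 6, so there are 66 full weeks plus 6 extra days.
Each full week contributes 2 days from the set (Mon, Tue): 66 × 2 = 132.
The 6 extra days are Sun, Mon, Tue, Wed, Thu, Fri — 2 of them qualify.
Total: 132 + 2 = 134.

134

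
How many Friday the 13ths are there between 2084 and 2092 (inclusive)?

14

Friday-the-13ths by year:
2084: Oct
2085: Apr, Jul
2086: Sep, Dec
2087: Jun
2088: Feb, Aug
2089: May
2090: Jan, Oct
2091: Apr, Jul
2092: Jun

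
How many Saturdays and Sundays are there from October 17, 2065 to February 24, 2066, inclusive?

38

October 17, 2065 is a Saturday.
The range spans 131 days (inclusive of both endpoints).
131 = 7 × 18 + 5, so there are 18 full weeks plus 5 extra days.
Each full week contributes 2 weekend days (Sat, Sun): 18 × 2 = 36.
The 5 extra days are Sat, Sun, Mon, Tue, Wed — 2 of them qualify.
Total: 36 + 2 = 38.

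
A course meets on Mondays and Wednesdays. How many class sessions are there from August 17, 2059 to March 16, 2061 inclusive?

August 17, 2059 is a Sunday.
The range spans 578 days (inclusive of both endpoints).
578 = 7 × 82 + 4, so there are 82 full weeks plus 4 extra days.
Each full week contributes 2 days from the set (Mon, Wed): 82 × 2 = 164.
The 4 extra days are Sun, Mon, Tue, Wed — 2 of them qualify.
Total: 164 + 2 = 166.

166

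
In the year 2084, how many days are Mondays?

2084-01-01 is a Saturday.
That's 366 days from start to end, counting both.
366 = 7 × 52 + 2, so there are 52 full weeks plus 2 extra days.
Each full week contributes one Monday: 52 so far.
The 2 extra days are Sat, Sun — none qualify.
Total: 52 + 0 = 52.

52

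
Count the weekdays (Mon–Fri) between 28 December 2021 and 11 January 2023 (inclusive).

272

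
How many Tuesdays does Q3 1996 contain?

1996-07-01 is a Monday.
From 1996-07-01 to 1996-09-30 is 92 days inclusive.
92 = 7 × 13 + 1, so there are 13 full weeks plus 1 extra day.
Each full week contributes one Tuesday: 13 so far.
The 1 extra day is Monday — none qualify.
Total: 13 + 0 = 13.

13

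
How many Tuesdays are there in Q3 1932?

13

Jul 1, 1932 is a Friday.
The range spans 92 days (inclusive of both endpoints).
92 = 7 × 13 + 1, so there are 13 full weeks plus 1 extra day.
Each full week contributes one Tuesday: 13 so far.
The 1 extra day is Fri — none qualify.
Total: 13 + 0 = 13.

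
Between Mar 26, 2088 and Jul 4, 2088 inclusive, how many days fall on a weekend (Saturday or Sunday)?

30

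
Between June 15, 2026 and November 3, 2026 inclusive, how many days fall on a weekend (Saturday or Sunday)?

June 15, 2026 is a Monday.
The range spans 142 days (inclusive of both endpoints).
142 = 7 × 20 + 2, so there are 20 full weeks plus 2 extra days.
Each full week contributes 2 weekend days (Sat, Sun): 20 × 2 = 40.
The 2 extra days are Monday, Tuesday — none qualify.
Total: 40 + 0 = 40.

40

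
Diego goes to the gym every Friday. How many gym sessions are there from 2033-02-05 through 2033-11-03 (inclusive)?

2033-02-05 is a Saturday.
That's 272 days from start to end, counting both.
272 = 7 × 38 + 6, so there are 38 full weeks plus 6 extra days.
Each full week contributes one Friday: 38 so far.
The 6 extra days are Sat, Sun, Mon, Tue, Wed, Thu — none qualify.
Total: 38 + 0 = 38.

38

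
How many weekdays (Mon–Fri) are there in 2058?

2058-01-01 is a Tuesday.
That's 365 days from start to end, counting both.
365 = 7 × 52 + 1, so there are 52 full weeks plus 1 extra day.
Each full week contributes 5 weekdays (Mon–Fri): 52 × 5 = 260.
The 1 extra day is Tue — 1 of them qualifies.
Total: 260 + 1 = 261.

261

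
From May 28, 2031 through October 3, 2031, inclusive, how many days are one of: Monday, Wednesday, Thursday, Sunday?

May 28, 2031 is a Wednesday.
That's 129 days from start to end, counting both.
129 = 7 × 18 + 3, so there are 18 full weeks plus 3 extra days.
Each full week contributes 4 days from the set (Mon, Wed, Thu, Sun): 18 × 4 = 72.
The 3 extra days are Wednesday, Thursday, Friday — 2 of them qualify.
Total: 72 + 2 = 74.

74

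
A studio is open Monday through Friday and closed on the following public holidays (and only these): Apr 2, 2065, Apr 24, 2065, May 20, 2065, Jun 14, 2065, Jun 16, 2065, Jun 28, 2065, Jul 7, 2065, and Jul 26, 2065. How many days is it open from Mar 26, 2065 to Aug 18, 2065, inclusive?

99 working days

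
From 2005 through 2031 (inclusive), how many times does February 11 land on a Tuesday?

4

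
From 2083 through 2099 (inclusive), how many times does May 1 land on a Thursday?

3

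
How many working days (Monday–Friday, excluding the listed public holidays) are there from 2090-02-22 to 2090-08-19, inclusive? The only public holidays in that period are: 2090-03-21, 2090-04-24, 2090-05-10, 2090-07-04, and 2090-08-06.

124

2090-02-22 is a Wednesday.
The range spans 179 days (inclusive of both endpoints).
179 = 7 × 25 + 4, so there are 25 full weeks plus 4 extra days.
Each full week contributes 5 weekdays (Mon–Fri): 25 × 5 = 125.
The 4 extra days are Wed, Thu, Fri, Sat — 3 of them qualify.
Total: 125 + 3 = 128.
Holidays: 2090-03-21 (Tue); 2090-04-24 (Mon); 2090-05-10 (Wed); 2090-07-04 (Tue); 2090-08-06 (Sun).
4 of the 5 holidays fall on weekdays; the rest are weekends and were already excluded.
Business days: 128 − 4 = 124.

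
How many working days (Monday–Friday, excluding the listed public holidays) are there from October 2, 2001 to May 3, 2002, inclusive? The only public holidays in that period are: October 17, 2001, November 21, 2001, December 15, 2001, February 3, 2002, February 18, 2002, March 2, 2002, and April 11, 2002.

October 2, 2001 is a Tuesday.
From October 2, 2001 to May 3, 2002 is 214 days inclusive.
214 = 7 × 30 + 4, so there are 30 full weeks plus 4 extra days.
Each full week contributes 5 weekdays (Mon–Fri): 30 × 5 = 150.
The 4 extra days are Tue, Wed, Thu, Fri — 4 of them qualify.
Total: 150 + 4 = 154.
Holidays: October 17, 2001 (Wed); November 21, 2001 (Wed); December 15, 2001 (Sat); February 3, 2002 (Sun); February 18, 2002 (Mon); March 2, 2002 (Sat); April 11, 2002 (Thu).
4 of the 7 holidays fall on weekdays; the rest are weekends and were already excluded.
Business days: 154 − 4 = 150.

150 working days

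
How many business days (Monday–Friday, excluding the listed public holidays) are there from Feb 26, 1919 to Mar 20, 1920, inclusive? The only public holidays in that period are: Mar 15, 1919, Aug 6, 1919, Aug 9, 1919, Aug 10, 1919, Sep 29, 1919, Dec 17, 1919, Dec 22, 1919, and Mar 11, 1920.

273 business days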